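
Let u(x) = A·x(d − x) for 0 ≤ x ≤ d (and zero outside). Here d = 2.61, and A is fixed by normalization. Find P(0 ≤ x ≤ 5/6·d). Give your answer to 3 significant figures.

P ≈ 0.965

P = ∫_{0}^{5/6·d} |u(x)|² dx.
With A² fixed by ∫|u|² = 1, i.e. A² = (d^5/30)^(−1), substitute and integrate.
Let t = x/d; then A² and the length scale cancel, so P = ∫_{0}^{5/6} t^2·(1 - t)^2 dt ÷ ∫_{0}^{1} t^2·(1 - t)^2 dt.
An antiderivative of t^2·(1 - t)^2 is t^3·(6·t^2 - 15·t + 10)/30; evaluating from 0 to 5/6 gives 125/3888, while the full integral is 1/30.
This works out to P = 625/648.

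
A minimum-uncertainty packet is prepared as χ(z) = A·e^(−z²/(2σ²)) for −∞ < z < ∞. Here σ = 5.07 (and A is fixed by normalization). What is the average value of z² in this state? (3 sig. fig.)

⟨z^2⟩ ≈ 12.9

By definition ⟨z²⟩ = ∫ z^2 |χ(z)|² dz.
The ratio of the moment integral to the normalization integral gives ⟨z²⟩ = σ^2/2.
With σ = 5.07, ⟨z^2⟩ = 12.85.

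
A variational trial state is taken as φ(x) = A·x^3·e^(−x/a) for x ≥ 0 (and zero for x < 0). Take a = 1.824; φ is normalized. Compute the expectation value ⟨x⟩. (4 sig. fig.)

By definition ⟨x⟩ = ∫ x |φ(x)|² dx.
Recall ∫₀^∞ x^m e^(−x/β) dx = m!·β^(m+1), evaluating both integrals, ⟨x⟩ = 7·a/2.
Putting a = 1.824 gives 6.3840.

⟨x⟩ ≈ 6.384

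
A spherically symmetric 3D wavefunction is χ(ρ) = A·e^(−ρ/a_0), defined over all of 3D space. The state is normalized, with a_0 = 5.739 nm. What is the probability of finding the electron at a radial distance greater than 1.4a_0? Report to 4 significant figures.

P ≈ 0.4695

With dV = 4πρ²dρ, the probability is ∫|χ|² dV over ρ > 1.4a_0.
A² is fixed by ∫₀^∞ 4πρ²|χ|² dρ = 1, i.e. A² = (π·a_0^3)^(−1).
In terms of u = ρ/a_0 (A², 4π and the length scale all cancel between numerator and denominator), P = [∫_{1.4}^{∞} u^2·e^(-2·u) du] / [∫_{0}^{∞} u^2·e^(-2·u) du].
With ∫ u^2·e^(-2·u) du = -(2·u^2 + 2·u + 1)·e^(-2·u)/4 + C, the region integral is 193·e^(-14/5)/100 and the full one is 1/4.
Taking the ratio yields P = 0.46945.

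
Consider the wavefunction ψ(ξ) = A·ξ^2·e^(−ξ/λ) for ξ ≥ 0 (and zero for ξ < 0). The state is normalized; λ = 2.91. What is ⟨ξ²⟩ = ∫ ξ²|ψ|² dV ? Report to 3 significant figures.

⟨ξ^2⟩ ≈ 63.5

By definition ⟨ξ²⟩ = ∫ ξ^2 |ψ(ξ)|² dξ.
Using ∫₀^∞ ξⁿ e^(−αξ) dξ = n!/αⁿ⁺¹, since the A² factors cancel between numerator and denominator, ⟨ξ²⟩ = 15·λ^2/2.
Putting λ = 2.91 gives 63.51.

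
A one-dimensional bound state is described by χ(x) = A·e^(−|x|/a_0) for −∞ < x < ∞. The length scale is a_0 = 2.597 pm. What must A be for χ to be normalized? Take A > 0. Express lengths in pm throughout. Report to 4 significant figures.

Normalization requires ∫|χ|² dx = 1, integrated from −∞ to ∞.
With ∫₀^∞ x^0 e^(−αx) dx = 0!/α^1, with χ = A·e^(−|x|/a_0), the integral evaluates to A²·[a_0].
Hence A² = 1/[a_0].
Plugging in a_0 = 2.597 yields A = 0.62053.

A ≈ 0.6205 pm^(-1/2)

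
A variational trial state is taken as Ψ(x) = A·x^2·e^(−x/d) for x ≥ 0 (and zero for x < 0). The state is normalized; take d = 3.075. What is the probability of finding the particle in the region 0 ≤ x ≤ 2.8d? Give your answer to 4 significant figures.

P ≈ 0.6578

P = ∫_{0}^{2.8d} |Ψ(x)|² dx.
Since A² = 1/(3·d^5/4), this is the region integral divided by the full normalization integral.
Substituting u = x/d, A² and the length scale cancel in the ratio: P = ∫_{0}^{2.8} u^4·e^(-2·u) du / ∫_{0}^{∞} u^4·e^(-2·u) du.
An antiderivative of u^4·e^(-2·u) is -(u^4/2 + u^3 + 3·u^2/2 + 3·u/2 + 3/4)·e^(-2·u); evaluating from 0 to 2.8 gives ≈ 0.493387, while the full integral is 3/4.
The result is P = 0.65785.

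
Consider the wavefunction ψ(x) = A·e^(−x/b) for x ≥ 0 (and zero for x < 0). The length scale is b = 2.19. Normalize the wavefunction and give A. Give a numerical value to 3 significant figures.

A ≈ 0.956

The normalization condition is ∫|ψ|² dx = 1 from 0 to ∞.
∫|ψ|² dx = A²·(b/2).
With b = 2.19: A² = 0.9132 and A = 0.9556.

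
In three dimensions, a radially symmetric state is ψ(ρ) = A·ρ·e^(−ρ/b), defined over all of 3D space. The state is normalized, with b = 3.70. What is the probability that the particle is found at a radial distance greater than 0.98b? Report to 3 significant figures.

P = ∫ |ψ|² 4πρ² dρ over ρ > 0.98b.
The full normalization integral is A²·[3·π·b^5] = 1, fixing A².
Let u = ρ/b; then A², 4π and the length scale all cancel, so P = ∫_{0.98}^{∞} u^4·e^(-2·u) du ÷ ∫_{0}^{∞} u^4·e^(-2·u) du.
An antiderivative of u^4·e^(-2·u) is -(u^4/2 + u^3 + 3·u^2/2 + 3·u/2 + 3/4)·e^(-2·u); evaluating from 0.98 to ∞ gives ≈ 0.71316, while the full integral is 3/4.
This evaluates to P = 0.9509.

P ≈ 0.951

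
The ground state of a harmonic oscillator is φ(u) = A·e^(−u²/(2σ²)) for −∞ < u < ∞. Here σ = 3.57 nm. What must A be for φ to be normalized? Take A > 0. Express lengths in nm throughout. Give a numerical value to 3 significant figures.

Require ∫ |φ|² du = 1 over the whole domain.
Carrying out the integral gives A² · √(π)·σ.
So A² = (√(π)·σ)^(−1).
Substituting σ = 3.57 gives A² = 0.1580, so A = 0.3975.

A ≈ 0.398 nm^(-1/2)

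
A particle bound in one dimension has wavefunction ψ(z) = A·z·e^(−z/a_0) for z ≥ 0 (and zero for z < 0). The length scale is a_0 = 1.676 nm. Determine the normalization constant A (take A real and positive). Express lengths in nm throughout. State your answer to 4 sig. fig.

The normalization condition is ∫|ψ|² dz = 1 from 0 to ∞.
Recall ∫₀^∞ z^m e^(−z/β) dz = m!·β^(m+1), carrying out the integral gives A² · a_0^3/4.
So A² = (a_0^3/4)^(−1).
Plugging in a_0 = 1.676 yields A = 0.92176.

A ≈ 0.9218 nm^(-3/2)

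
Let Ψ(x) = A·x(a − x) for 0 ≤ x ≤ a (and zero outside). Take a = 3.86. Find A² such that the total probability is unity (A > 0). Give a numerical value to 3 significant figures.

Require ∫ |Ψ|² dx = 1 over the whole domain.
∫|Ψ|² dx = A²·(a^5/30).
Plugging in a = 3.86 yields A = 0.1871.

A^2 ≈ 0.0350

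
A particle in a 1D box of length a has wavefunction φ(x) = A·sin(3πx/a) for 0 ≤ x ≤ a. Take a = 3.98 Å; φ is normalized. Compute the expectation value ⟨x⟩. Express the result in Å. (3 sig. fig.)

⟨x⟩ ≈ 1.99 Å

The expectation value is the |φ|²-weighted average of x: ∫ x|φ|² dx.
The ratio of the moment integral to the normalization integral gives ⟨x⟩ = a/2.
Putting a = 3.98 gives 1.990.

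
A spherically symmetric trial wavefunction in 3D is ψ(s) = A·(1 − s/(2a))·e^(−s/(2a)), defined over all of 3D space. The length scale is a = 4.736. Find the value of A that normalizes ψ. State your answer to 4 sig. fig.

Require ∫ |ψ|² 4πs² ds = 1 over the whole domain.
Carrying out the integral gives A² · 8·π·a^3.
Setting this equal to 1 gives A² = 1/(8·π·a^3).
Plugging in a = 4.736 yields A = 0.019354.

A ≈ 0.01935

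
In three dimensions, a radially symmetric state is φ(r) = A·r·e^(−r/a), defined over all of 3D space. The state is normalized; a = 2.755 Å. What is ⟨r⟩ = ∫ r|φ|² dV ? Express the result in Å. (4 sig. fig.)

⟨r⟩ ≈ 6.888 Å

⟨r⟩ = ∫ r |φ|² 4πr² dr over the full domain.
Recall ∫₀^∞ r^m e^(−r/β) dr = m!·β^(m+1), evaluating both integrals, ⟨r⟩ = 5·a/2.
Putting a = 2.755 gives 6.8875.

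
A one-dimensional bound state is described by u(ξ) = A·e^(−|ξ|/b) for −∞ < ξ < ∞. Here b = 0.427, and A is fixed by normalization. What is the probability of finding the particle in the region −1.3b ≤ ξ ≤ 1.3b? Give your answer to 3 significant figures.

The probability is P = ∫ |u|² dξ over [−1.3b, 1.3b].
With A² fixed by ∫|u|² = 1, i.e. A² = (b)^(−1), substitute and integrate.
Both integrals are even about ξ = 0, so only the ξ ≥ 0 halves are needed (the factors of 2 cancel). In terms of t = ξ/b (A² and the length scale cancel between numerator and denominator), P = [∫_{0}^{1.3} e^(-2·t) dt] / [∫_{0}^{∞} e^(-2·t) dt].
With ∫ e^(-2·t) dt = -e^(-2·t)/2 + C, the region integral is 1/2 - e^(-13/5)/2 and the full one is 1/2.
Taking the ratio, P = 0.9257.

P ≈ 0.926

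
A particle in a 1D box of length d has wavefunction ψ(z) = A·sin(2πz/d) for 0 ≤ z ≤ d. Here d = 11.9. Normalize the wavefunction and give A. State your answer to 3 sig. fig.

A ≈ 0.410

Normalization requires ∫|ψ|² dz = 1, integrated from 0 to d.
Using sin²θ = (1 − cos 2θ)/2, with ψ = A·sin(2πz/d), the integral evaluates to A²·[d/2].
So A² = (d/2)^(−1).
With d = 11.9: A² = 0.1681 and A = 0.4100.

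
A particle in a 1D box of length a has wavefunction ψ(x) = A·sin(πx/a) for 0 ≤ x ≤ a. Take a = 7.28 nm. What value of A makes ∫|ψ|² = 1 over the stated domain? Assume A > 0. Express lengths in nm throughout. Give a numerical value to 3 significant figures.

Normalization requires ∫|ψ|² dx = 1, integrated from 0 to a.
Using sin²θ = (1 − cos 2θ)/2, the integral (without the A² prefactor) comes out to a/2.
Hence A² = 1/[a/2].
With a = 7.28: A² = 0.2747 and A = 0.5241.

A ≈ 0.524 nm^(-1/2)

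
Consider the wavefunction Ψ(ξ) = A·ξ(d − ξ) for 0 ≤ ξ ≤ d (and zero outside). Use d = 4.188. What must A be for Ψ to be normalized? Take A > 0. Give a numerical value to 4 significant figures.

We need A² ∫|f|² dξ = 1, taking the integral from 0 to d.
Expanding the polynomial and integrating term by term, carrying out the integral gives A² · d^5/30.
Setting this equal to 1 gives A² = 1/(d^5/30).
Plugging in d = 4.188 yields A = 0.15260.

A ≈ 0.1526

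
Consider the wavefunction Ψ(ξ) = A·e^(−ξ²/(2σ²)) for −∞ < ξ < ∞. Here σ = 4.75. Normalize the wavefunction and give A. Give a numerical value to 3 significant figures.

Require ∫ |Ψ|² dξ = 1 over the whole domain.
The integral (without the A² prefactor) comes out to √(π)·σ.
Setting this equal to 1 gives A² = 1/(√(π)·σ).
Substituting σ = 4.75 gives A² = 0.1188, so A = 0.3446.

A ≈ 0.345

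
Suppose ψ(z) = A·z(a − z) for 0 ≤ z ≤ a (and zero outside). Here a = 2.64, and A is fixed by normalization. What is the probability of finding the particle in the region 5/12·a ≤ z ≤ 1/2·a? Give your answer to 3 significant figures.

|ψ|² is the probability density, so P = ∫_{5/12·a}^{1/2·a} |ψ|² dz.
With A² fixed by ∫|ψ|² = 1, i.e. A² = (a^5/30)^(−1), substitute and integrate.
Substituting u = z/a, A² and the length scale cancel in the ratio: P = ∫_{5/12}^{1/2} u^2·(1 - u)^2 du / ∫_{0}^{1} u^2·(1 - u)^2 du.
Using ∫ u^2·(1 - u)^2 du = u^3·(6·u^2 - 15·u + 10)/30, the numerator is ≈ 0.0051127 and the denominator is 1/30.
Taking the ratio, P = 0.1534.

P ≈ 0.153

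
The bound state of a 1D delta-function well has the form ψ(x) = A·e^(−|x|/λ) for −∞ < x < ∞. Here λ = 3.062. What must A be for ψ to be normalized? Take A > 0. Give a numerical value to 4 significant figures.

A ≈ 0.5715

We need A² ∫|f|² dx = 1, taking the integral from −∞ to ∞.
With ψ = A·e^(−|x|/λ), the integral evaluates to A²·[λ].
Setting this equal to 1 gives A² = 1/(λ).
Substituting λ = 3.062 gives A² = 0.32658, so A = 0.57148.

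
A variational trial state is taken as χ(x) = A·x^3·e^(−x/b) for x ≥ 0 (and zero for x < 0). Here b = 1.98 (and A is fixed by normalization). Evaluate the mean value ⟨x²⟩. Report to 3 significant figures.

⟨x^2⟩ ≈ 54.9

By definition ⟨x²⟩ = ∫ x^2 |χ(x)|² dx.
Since the A² factors cancel between numerator and denominator, ⟨x²⟩ = 14·b^2.
Putting b = 1.98 gives 54.89.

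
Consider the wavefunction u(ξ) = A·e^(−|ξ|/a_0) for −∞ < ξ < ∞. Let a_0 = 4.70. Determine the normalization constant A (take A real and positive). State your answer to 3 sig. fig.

A ≈ 0.461

We need A² ∫|f|² dξ = 1, taking the integral from −∞ to ∞.
Recall ∫₀^∞ ξ^m e^(−ξ/β) dξ = m!·β^(m+1), with u = A·e^(−|ξ|/a_0), the integral evaluates to A²·[a_0].
Substituting a_0 = 4.70 gives A² = 0.2128, so A = 0.4613.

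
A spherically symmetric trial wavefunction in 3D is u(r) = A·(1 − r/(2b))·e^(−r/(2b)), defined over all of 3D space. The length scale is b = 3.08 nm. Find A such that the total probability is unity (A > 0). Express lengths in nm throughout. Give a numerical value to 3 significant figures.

A ≈ 0.0369 nm^(-3/2)

Require ∫ |u|² 4πr² dr = 1 over the whole domain.
With ∫₀^∞ r^4 e^(−αr) dr = 4!/α^5, ∫|u|² 4πr² dr = A²·(8·π·b^3).
Plugging in b = 3.08 yields A = 0.03690.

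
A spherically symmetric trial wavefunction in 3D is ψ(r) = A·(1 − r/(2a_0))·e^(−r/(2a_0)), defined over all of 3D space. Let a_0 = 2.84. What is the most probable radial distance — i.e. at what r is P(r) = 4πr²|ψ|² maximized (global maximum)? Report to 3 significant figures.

r ≈ 14.9

The maximum of P(r) = 4πr²|ψ|² occurs where its derivative vanishes.
This gives r = a_0·(√(5) + 3).
With a_0 = 2.84, the most probable radial distance is 14.87.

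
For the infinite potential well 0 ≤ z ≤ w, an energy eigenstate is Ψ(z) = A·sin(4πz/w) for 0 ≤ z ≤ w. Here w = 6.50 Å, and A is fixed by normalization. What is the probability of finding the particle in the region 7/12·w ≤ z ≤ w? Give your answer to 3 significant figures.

The probability is P = ∫ |Ψ|² dz over [7/12·w, w].
The normalization integral ∫|Ψ|²dz over the whole domain equals w/2·A², and A² cancels in the ratio.
Let u = z/w; then A² and the length scale cancel, so P = ∫_{7/12}^{1} sin(4·π·u)^2 du ÷ ∫_{0}^{1} sin(4·π·u)^2 du.
An antiderivative of sin(4·π·u)^2 is u/2 - sin(4·π·u)·cos(4·π·u)/(8·π); evaluating from 7/12 to 1 gives √(3)/(32·π) + 5/24, while the full integral is 1/2.
Taking the ratio, P = √(3)/(16·π) + 5/12.

P ≈ 0.451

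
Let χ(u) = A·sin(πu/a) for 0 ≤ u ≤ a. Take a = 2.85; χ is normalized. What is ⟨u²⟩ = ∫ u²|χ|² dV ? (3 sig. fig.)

⟨u^2⟩ ≈ 2.30

By definition ⟨u²⟩ = ∫ u^2 |χ(u)|² du.
Using sin²θ = (1 − cos 2θ)/2, since the A² factors cancel between numerator and denominator, ⟨u²⟩ = -a^2/(2·π^2) + a^2/3.
With a = 2.85, ⟨u^2⟩ = 2.296.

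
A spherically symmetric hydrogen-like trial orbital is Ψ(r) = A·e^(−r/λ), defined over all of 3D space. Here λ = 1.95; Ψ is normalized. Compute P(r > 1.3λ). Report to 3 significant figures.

P ≈ 0.518

P = ∫ |Ψ|² 4πr² dr over r > 1.3λ.
Normalization gives A² = 1/(π·λ^3).
Let u = r/λ; then A², 4π and the length scale all cancel, so P = ∫_{1.3}^{∞} u^2·e^(-2·u) du ÷ ∫_{0}^{∞} u^2·e^(-2·u) du.
An antiderivative of u^2·e^(-2·u) is -(2·u^2 + 2·u + 1)·e^(-2·u)/4; evaluating from 1.3 to ∞ gives 349·e^(-13/5)/200, while the full integral is 1/4.
This evaluates to P = 0.5184.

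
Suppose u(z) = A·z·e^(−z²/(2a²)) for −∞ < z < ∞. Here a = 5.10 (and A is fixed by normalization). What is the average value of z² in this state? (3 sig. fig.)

⟨z^2⟩ ≈ 39.0

By definition ⟨z²⟩ = ∫ z^2 |u(z)|² dz.
Since the A² factors cancel between numerator and denominator, ⟨z²⟩ = 3·a^2/2.
With a = 5.10, ⟨z^2⟩ = 39.02.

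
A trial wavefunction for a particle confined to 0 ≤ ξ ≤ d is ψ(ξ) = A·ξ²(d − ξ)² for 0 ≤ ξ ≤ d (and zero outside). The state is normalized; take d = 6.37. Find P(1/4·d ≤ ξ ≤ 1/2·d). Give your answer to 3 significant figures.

P = ∫_{1/4·d}^{1/2·d} |ψ(ξ)|² dξ.
The normalization integral ∫|ψ|²dξ over the whole domain equals d^9/630·A², and A² cancels in the ratio.
In terms of u = ξ/d (A² and the length scale cancel between numerator and denominator), P = [∫_{1/4}^{1/2} u^4·(1 - u)^4 du] / [∫_{0}^{1} u^4·(1 - u)^4 du].
With ∫ u^4·(1 - u)^4 du = u^5·(70·u^4 - 315·u^3 + 540·u^2 - 420·u + 126)/630 + C, the region integral is ≈ 0.00071599 and the full one is 1/630.
Taking the ratio, P = 0.4511.

P ≈ 0.451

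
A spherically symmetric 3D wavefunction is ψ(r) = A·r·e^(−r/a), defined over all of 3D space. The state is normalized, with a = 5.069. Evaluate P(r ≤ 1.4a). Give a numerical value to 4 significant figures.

P = ∫ |ψ|² 4πr² dr over r ≤ 1.4a.
Normalization gives A² = 1/(3·π·a^5).
In terms of u = r/a (A², 4π and the length scale all cancel between numerator and denominator), P = [∫_{0}^{1.4} u^4·e^(-2·u) du] / [∫_{0}^{∞} u^4·e^(-2·u) du].
With ∫ u^4·e^(-2·u) du = -(u^4/2 + u^3 + 3·u^2/2 + 3·u/2 + 3/4)·e^(-2·u) + C, the region integral is ≈ 0.114243 and the full one is 3/4.
Taking the ratio yields P = 0.15232.

P ≈ 0.1523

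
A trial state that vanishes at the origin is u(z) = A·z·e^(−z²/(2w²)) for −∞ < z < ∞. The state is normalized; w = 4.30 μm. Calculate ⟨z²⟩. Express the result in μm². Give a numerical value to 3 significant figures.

⟨z^2⟩ ≈ 27.7 μm^2

⟨z²⟩ = ∫ z^2 |u|² dz over the full domain.
With ∫_{−∞}^{∞} z^(2m) e^(−αz²) dz = (2m−1)!!·√π / (2^m α^(m+1/2)), the ratio of the moment integral to the normalization integral gives ⟨z²⟩ = 3·w^2/2.
Putting w = 4.30 gives 27.74.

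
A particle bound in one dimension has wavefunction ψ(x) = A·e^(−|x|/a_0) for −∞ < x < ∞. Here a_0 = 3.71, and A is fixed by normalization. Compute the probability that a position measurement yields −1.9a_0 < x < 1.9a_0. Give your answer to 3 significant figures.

P ≈ 0.978

P = ∫_{−1.9a_0}^{1.9a_0} |ψ(x)|² dx.
The normalization integral ∫|ψ|²dx over the whole domain equals a_0·A², and A² cancels in the ratio.
By symmetry take twice the x ≥ 0 contribution in numerator and denominator; the 2's cancel. Substituting u = x/a_0, A² and the length scale cancel in the ratio: P = ∫_{0}^{1.9} e^(-2·u) du / ∫_{0}^{∞} e^(-2·u) du.
With ∫ e^(-2·u) du = -e^(-2·u)/2 + C, the region integral is 1/2 - e^(-19/5)/2 and the full one is 1/2.
Taking the ratio, P = 0.9776.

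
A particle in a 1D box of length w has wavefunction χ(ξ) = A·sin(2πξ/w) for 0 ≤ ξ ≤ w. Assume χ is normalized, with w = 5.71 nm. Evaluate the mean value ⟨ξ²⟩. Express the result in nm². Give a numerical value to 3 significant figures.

⟨ξ^2⟩ ≈ 10.5 nm^2

⟨ξ²⟩ = ∫ ξ^2 |χ|² dξ over the full domain.
Using sin²θ = (1 − cos 2θ)/2, the ratio of the moment integral to the normalization integral gives ⟨ξ²⟩ = -w^2/(8·π^2) + w^2/3.
With w = 5.71, ⟨ξ^2⟩ = 10.46.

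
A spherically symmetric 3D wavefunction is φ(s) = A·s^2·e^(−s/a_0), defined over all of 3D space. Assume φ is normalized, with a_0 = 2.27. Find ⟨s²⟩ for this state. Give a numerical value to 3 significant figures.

⟨s^2⟩ ≈ 72.1

The expectation value is the |φ|²-weighted average of s^2: ∫ s^2|φ|² 4πs² ds.
With ∫₀^∞ s^8 e^(−αs) ds = 8!/α^9, since the A² factors cancel between numerator and denominator, ⟨s²⟩ = 14·a_0^2.
With a_0 = 2.27, ⟨s^2⟩ = 72.14.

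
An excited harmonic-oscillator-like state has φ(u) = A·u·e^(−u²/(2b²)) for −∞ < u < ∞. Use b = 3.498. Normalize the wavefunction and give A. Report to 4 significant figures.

A ≈ 0.1624

The normalization condition is ∫|φ|² du = 1 from −∞ to ∞.
Differentiating ∫e^(−αu²) du = √(π/α) under α to get the higher moments, with φ = A·u·e^(−u²/(2b²)), the integral evaluates to A²·[√(π)·b^3/2].
Plugging in b = 3.498 yields A = 0.16237.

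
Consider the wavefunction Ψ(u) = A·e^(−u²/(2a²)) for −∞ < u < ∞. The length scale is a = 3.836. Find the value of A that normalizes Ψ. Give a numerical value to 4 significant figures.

We need A² ∫|f|² du = 1, taking the integral from −∞ to ∞.
With ∫_{−∞}^{∞} u^(2m) e^(−αu²) du = (2m−1)!!·√π / (2^m α^(m+1/2)), carrying out the integral gives A² · √(π)·a.
Substituting a = 3.836 gives A² = 0.14708, so A = 0.38351.

A ≈ 0.3835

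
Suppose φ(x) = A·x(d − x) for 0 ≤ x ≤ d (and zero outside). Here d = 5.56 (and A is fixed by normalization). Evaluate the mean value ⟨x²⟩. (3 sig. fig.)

⟨x²⟩ = ∫ x^2 |φ|² dx over the full domain.
Expanding the polynomial and integrating term by term, evaluating both integrals, ⟨x²⟩ = 2·d^2/7.
With d = 5.56, ⟨x^2⟩ = 8.832.

⟨x^2⟩ ≈ 8.83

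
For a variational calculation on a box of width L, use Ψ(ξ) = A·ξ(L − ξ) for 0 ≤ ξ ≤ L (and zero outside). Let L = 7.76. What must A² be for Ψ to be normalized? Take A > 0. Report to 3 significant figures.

A^2 ≈ 0.00107

The normalization condition is ∫|Ψ|² dξ = 1 from 0 to L.
Expanding the polynomial and integrating term by term, with Ψ = A·ξ(L − ξ), the integral evaluates to A²·[L^5/30].
Plugging in L = 7.76 yields A = 0.03265.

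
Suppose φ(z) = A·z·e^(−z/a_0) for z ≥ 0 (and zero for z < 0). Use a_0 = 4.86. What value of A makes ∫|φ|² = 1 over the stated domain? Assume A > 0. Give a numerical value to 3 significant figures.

We need A² ∫|f|² dz = 1, taking the integral from 0 to ∞.
Recall ∫₀^∞ z^m e^(−z/β) dz = m!·β^(m+1), the integral (without the A² prefactor) comes out to a_0^3/4.
Hence A² = 1/[a_0^3/4].
Plugging in a_0 = 4.86 yields A = 0.1867.

A ≈ 0.187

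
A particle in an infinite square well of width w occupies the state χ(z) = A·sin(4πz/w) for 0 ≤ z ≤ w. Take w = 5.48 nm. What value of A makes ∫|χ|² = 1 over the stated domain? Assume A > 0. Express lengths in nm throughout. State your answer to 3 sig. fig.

A ≈ 0.604 nm^(-1/2)

Require ∫ |χ|² dz = 1 over the whole domain.
With ∫₀^w sin²(nπz/w) dz = w/2, the integral (without the A² prefactor) comes out to w/2.
Setting this equal to 1 gives A² = 1/(w/2).
With w = 5.48: A² = 0.3650 and A = 0.6041.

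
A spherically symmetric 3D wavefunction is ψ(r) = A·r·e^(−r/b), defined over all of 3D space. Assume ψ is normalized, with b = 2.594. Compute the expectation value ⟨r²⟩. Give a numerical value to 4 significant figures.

By definition ⟨r²⟩ = ∫ r^2 |ψ(r)|² 4πr² dr.
The ratio of the moment integral to the normalization integral gives ⟨r²⟩ = 15·b^2/2.
With b = 2.594, ⟨r^2⟩ = 50.466.

⟨r^2⟩ ≈ 50.47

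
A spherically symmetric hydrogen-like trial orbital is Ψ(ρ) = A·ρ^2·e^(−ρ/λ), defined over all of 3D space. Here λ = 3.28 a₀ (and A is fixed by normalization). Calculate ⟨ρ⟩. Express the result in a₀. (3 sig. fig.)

⟨ρ⟩ ≈ 11.5 a₀

The expectation value is the |Ψ|²-weighted average of ρ: ∫ ρ|Ψ|² 4πρ² dρ.
With ∫₀^∞ ρ^7 e^(−αρ) dρ = 7!/α^8, since the A² factors cancel between numerator and denominator, ⟨ρ⟩ = 7·λ/2.
With λ = 3.28, ⟨ρ⟩ = 11.48.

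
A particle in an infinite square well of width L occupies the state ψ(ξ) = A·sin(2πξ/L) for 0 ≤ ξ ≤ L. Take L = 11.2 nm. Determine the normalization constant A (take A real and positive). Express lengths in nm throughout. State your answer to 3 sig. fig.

Normalization requires ∫|ψ|² dξ = 1, integrated from 0 to L.
With ∫₀^L sin²(nπξ/L) dξ = L/2, carrying out the integral gives A² · L/2.
So A² = (L/2)^(−1).
Plugging in L = 11.2 yields A = 0.4226.

A ≈ 0.423 nm^(-1/2)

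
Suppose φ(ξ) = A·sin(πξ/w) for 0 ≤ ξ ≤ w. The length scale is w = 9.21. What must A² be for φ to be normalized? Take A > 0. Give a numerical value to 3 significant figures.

A^2 ≈ 0.217

Normalization requires ∫|φ|² dξ = 1, integrated from 0 to w.
With ∫₀^w sin²(nπξ/w) dξ = w/2, the integral (without the A² prefactor) comes out to w/2.
Setting this equal to 1 gives A² = 1/(w/2).
Plugging in w = 9.21 yields A = 0.4660.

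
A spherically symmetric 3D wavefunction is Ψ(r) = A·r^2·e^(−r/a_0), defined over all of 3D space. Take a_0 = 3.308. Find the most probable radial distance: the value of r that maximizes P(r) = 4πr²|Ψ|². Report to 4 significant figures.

The maximum of P(r) = 4πr²|Ψ|² occurs where its derivative vanishes.
This gives r = 3·a_0.
With a_0 = 3.308, the most probable radial distance is 9.9240.

r ≈ 9.924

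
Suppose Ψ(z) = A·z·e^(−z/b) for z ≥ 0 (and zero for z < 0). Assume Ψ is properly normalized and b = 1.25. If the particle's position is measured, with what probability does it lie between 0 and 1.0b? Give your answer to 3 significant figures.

P ≈ 0.323

The probability is P = ∫ |Ψ|² dz over [0, 1.0b].
Since A² = 1/(b^3/4), this is the region integral divided by the full normalization integral.
Substituting u = z/b, A² and the length scale cancel in the ratio: P = ∫_{0}^{1.0} u^2·e^(-2·u) du / ∫_{0}^{∞} u^2·e^(-2·u) du.
An antiderivative of u^2·e^(-2·u) is -(2·u^2 + 2·u + 1)·e^(-2·u)/4; evaluating from 0 to 1.0 gives 1/4 - 5·e^(-2)/4, while the full integral is 1/4.
Taking the ratio, P = 0.3233.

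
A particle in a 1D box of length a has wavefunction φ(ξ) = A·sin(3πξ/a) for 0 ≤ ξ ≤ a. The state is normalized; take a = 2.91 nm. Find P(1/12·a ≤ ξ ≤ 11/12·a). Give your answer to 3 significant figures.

The probability is P = ∫ |φ|² dξ over [1/12·a, 11/12·a].
With A² fixed by ∫|φ|² = 1, i.e. A² = (a/2)^(−1), substitute and integrate.
Substituting u = ξ/a, A² and the length scale cancel in the ratio: P = ∫_{1/12}^{11/12} sin(3·π·u)^2 du / ∫_{0}^{1} sin(3·π·u)^2 du.
Using ∫ sin(3·π·u)^2 du = u/2 - sin(6·π·u)/(12·π), the numerator is 1/(6·π) + 5/12 and the denominator is 1/2.
Evaluating gives P = (2 + 5·π)/(6·π).

P ≈ 0.939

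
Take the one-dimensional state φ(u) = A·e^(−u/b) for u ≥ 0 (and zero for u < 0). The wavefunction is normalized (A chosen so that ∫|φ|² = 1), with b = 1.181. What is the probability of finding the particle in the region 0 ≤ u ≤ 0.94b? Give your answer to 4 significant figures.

|φ|² is the probability density, so P = ∫_{0}^{0.94b} |φ|² du.
The normalization integral ∫|φ|²du over the whole domain equals b/2·A², and A² cancels in the ratio.
In terms of t = u/b (A² and the length scale cancel between numerator and denominator), P = [∫_{0}^{0.94} e^(-2·t) dt] / [∫_{0}^{∞} e^(-2·t) dt].
Using ∫ e^(-2·t) dt = -e^(-2·t)/2, the numerator is 1/2 - e^(-47/25)/2 and the denominator is 1/2.
This works out to P = 0.84741.

P ≈ 0.8474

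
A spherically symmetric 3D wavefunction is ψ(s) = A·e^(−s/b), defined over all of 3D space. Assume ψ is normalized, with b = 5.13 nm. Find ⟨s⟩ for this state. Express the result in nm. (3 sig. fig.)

⟨s⟩ ≈ 7.70 nm

The expectation value is the |ψ|²-weighted average of s: ∫ s|ψ|² 4πs² ds.
The ratio of the moment integral to the normalization integral gives ⟨s⟩ = 3·b/2.
Putting b = 5.13 gives 7.695.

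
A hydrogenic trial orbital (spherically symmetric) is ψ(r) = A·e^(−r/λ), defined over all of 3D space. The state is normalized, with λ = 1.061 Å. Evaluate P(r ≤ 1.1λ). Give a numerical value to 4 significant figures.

P = ∫ |ψ|² 4πr² dr over r ≤ 1.1λ.
A² is fixed by ∫₀^∞ 4πr²|ψ|² dr = 1, i.e. A² = (π·λ^3)^(−1).
Substituting u = r/λ, A², 4π and the length scale all cancel in the ratio: P = ∫_{0}^{1.1} u^2·e^(-2·u) du / ∫_{0}^{∞} u^2·e^(-2·u) du.
An antiderivative of u^2·e^(-2·u) is -(2·u^2 + 2·u + 1)·e^(-2·u)/4; evaluating from 0 to 1.1 gives 1/4 - 281·e^(-11/5)/200, while the full integral is 1/4.
This evaluates to P = 0.37729.

P ≈ 0.3773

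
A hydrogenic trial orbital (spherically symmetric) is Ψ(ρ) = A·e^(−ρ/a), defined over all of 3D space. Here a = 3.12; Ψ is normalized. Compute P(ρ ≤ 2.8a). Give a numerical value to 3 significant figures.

P ≈ 0.918

With dV = 4πρ²dρ, the probability is ∫|Ψ|² dV over ρ ≤ 2.8a.
A² is fixed by ∫₀^∞ 4πρ²|Ψ|² dρ = 1, i.e. A² = (π·a^3)^(−1).
In terms of u = ρ/a (A², 4π and the length scale all cancel between numerator and denominator), P = [∫_{0}^{2.8} u^2·e^(-2·u) du] / [∫_{0}^{∞} u^2·e^(-2·u) du].
With ∫ u^2·e^(-2·u) du = -(2·u^2 + 2·u + 1)·e^(-2·u)/4 + C, the region integral is 1/4 - 557·e^(-28/5)/100 and the full one is 1/4.
This evaluates to P = 0.9176.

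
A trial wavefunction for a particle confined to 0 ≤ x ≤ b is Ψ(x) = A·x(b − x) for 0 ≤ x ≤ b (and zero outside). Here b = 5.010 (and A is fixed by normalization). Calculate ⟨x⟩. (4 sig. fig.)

⟨x⟩ ≈ 2.505

By definition ⟨x⟩ = ∫ x |Ψ(x)|² dx.
Expanding the polynomial and integrating term by term, the ratio of the moment integral to the normalization integral gives ⟨x⟩ = b/2.
Putting b = 5.010 gives 2.5050.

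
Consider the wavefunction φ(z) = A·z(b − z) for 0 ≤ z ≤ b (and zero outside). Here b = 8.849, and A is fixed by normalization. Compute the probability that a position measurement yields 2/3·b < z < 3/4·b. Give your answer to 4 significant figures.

P ≈ 0.1064

The probability is P = ∫ |φ|² dz over [2/3·b, 3/4·b].
Since A² = 1/(b^5/30), this is the region integral divided by the full normalization integral.
Let u = z/b; then A² and the length scale cancel, so P = ∫_{2/3}^{3/4} u^2·(1 - u)^2 du ÷ ∫_{0}^{1} u^2·(1 - u)^2 du.
An antiderivative of u^2·(1 - u)^2 is u^3·(6·u^2 - 15·u + 10)/30; evaluating from 2/3 to 3/4 gives ≈ 0.00354536, while the full integral is 1/30.
Evaluating gives P = 0.10636.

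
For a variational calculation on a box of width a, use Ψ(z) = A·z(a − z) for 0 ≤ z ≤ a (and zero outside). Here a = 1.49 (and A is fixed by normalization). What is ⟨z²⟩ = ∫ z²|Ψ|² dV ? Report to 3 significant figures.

⟨z²⟩ = ∫ z^2 |Ψ|² dz over the full domain.
Evaluating both integrals, ⟨z²⟩ = 2·a^2/7.
With a = 1.49, ⟨z^2⟩ = 0.6343.

⟨z^2⟩ ≈ 0.634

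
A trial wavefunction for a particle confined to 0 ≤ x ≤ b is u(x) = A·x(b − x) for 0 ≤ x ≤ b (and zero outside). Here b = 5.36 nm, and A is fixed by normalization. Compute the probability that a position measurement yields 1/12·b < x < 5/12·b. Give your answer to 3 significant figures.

P ≈ 0.342

|u|² is the probability density, so P = ∫_{1/12·b}^{5/12·b} |u|² dx.
With A² fixed by ∫|u|² = 1, i.e. A² = (b^5/30)^(−1), substitute and integrate.
Let t = x/b; then A² and the length scale cancel, so P = ∫_{1/12}^{5/12} t^2·(1 - t)^2 dt ÷ ∫_{0}^{1} t^2·(1 - t)^2 dt.
An antiderivative of t^2·(1 - t)^2 is t^3·(6·t^2 - 15·t + 10)/30; evaluating from 1/12 to 5/12 gives ≈ 0.011384, while the full integral is 1/30.
Taking the ratio, P = 0.3415.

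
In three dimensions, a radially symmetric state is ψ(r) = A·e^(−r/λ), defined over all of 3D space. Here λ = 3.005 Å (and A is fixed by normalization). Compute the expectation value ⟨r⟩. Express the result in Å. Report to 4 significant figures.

⟨r⟩ = ∫ r |ψ|² 4πr² dr over the full domain.
Using ∫₀^∞ rⁿ e^(−αr) dr = n!/αⁿ⁺¹, the ratio of the moment integral to the normalization integral gives ⟨r⟩ = 3·λ/2.
With λ = 3.005, ⟨r⟩ = 4.5075.

⟨r⟩ ≈ 4.508 Å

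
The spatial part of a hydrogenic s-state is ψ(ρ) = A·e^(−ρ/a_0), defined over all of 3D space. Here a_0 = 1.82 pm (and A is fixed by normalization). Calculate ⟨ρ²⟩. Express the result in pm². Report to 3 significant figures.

By definition ⟨ρ²⟩ = ∫ ρ^2 |ψ(ρ)|² 4πρ² dρ.
Evaluating both integrals, ⟨ρ²⟩ = 3·a_0^2.
Putting a_0 = 1.82 gives 9.937.

⟨ρ^2⟩ ≈ 9.94 pm^2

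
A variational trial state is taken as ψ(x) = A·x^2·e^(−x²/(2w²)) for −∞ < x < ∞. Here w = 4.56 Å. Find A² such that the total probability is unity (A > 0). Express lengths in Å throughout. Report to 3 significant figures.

A^2 ≈ 0.000382 Å^(-5)

The normalization condition is ∫|ψ|² dx = 1 from −∞ to ∞.
Differentiating ∫e^(−αx²) dx = √(π/α) under α to get the higher moments, ∫|ψ|² dx = A²·(3·√(π)·w^5/4).
With w = 4.56: A² = 0.0003815 and A = 0.01953.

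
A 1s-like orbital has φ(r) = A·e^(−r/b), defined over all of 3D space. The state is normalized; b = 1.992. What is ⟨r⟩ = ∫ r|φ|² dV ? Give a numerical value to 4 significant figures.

The expectation value is the |φ|²-weighted average of r: ∫ r|φ|² 4πr² dr.
Evaluating both integrals, ⟨r⟩ = 3·b/2.
Putting b = 1.992 gives 2.9880.

⟨r⟩ ≈ 2.988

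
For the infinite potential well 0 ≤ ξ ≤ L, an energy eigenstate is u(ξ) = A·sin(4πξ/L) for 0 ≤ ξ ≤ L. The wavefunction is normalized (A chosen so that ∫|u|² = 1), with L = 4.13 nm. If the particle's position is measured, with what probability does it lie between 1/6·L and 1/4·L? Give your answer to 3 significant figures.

P ≈ 0.0489

P = ∫_{1/6·L}^{1/4·L} |u(ξ)|² dξ.
Since A² = 1/(L/2), this is the region integral divided by the full normalization integral.
In terms of t = ξ/L (A² and the length scale cancel between numerator and denominator), P = [∫_{1/6}^{1/4} sin(4·π·t)^2 dt] / [∫_{0}^{1} sin(4·π·t)^2 dt].
With ∫ sin(4·π·t)^2 dt = t/2 - sin(4·π·t)·cos(4·π·t)/(8·π) + C, the region integral is -√(3)/(32·π) + 1/24 and the full one is 1/2.
The result is P = (-√(3)/16 + π/12)/π.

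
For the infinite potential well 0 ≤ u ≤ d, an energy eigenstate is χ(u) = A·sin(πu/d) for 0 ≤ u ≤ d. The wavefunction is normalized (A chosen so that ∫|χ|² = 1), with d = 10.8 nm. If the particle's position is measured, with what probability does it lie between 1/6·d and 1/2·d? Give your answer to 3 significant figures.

P ≈ 0.471

|χ|² is the probability density, so P = ∫_{1/6·d}^{1/2·d} |χ|² du.
The normalization integral ∫|χ|²du over the whole domain equals d/2·A², and A² cancels in the ratio.
Substituting t = u/d, A² and the length scale cancel in the ratio: P = ∫_{1/6}^{1/2} sin(π·t)^2 dt / ∫_{0}^{1} sin(π·t)^2 dt.
Using ∫ sin(π·t)^2 dt = t/2 - sin(2·π·t)/(4·π), the numerator is √(3)/(8·π) + 1/6 and the denominator is 1/2.
Taking the ratio, P = (√(3)/4 + π/3)/π.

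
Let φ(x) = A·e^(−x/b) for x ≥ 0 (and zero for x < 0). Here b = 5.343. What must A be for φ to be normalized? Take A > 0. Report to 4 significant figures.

A ≈ 0.6118

The normalization condition is ∫|φ|² dx = 1 from 0 to ∞.
Using ∫₀^∞ xⁿ e^(−αx) dx = n!/αⁿ⁺¹, the integral (without the A² prefactor) comes out to b/2.
Hence A² = 1/[b/2].
Plugging in b = 5.343 yields A = 0.61182.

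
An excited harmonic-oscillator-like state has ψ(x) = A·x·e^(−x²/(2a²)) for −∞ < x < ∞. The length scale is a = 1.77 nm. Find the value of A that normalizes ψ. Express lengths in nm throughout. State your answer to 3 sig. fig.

A ≈ 0.451 nm^(-3/2)

Require ∫ |ψ|² dx = 1 over the whole domain.
Differentiating ∫e^(−αx²) dx = √(π/α) under α to get the higher moments, the integral (without the A² prefactor) comes out to √(π)·a^3/2.
With a = 1.77: A² = 0.2035 and A = 0.4511.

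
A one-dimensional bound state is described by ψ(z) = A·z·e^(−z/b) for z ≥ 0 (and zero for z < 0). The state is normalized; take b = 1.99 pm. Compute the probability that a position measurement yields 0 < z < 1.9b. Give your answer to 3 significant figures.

P ≈ 0.731

|ψ|² is the probability density, so P = ∫_{0}^{1.9b} |ψ|² dz.
With A² fixed by ∫|ψ|² = 1, i.e. A² = (b^3/4)^(−1), substitute and integrate.
Let u = z/b; then A² and the length scale cancel, so P = ∫_{0}^{1.9} u^2·e^(-2·u) du ÷ ∫_{0}^{∞} u^2·e^(-2·u) du.
An antiderivative of u^2·e^(-2·u) is -(2·u^2 + 2·u + 1)·e^(-2·u)/4; evaluating from 0 to 1.9 gives 1/4 - 601·e^(-19/5)/200, while the full integral is 1/4.
The result is P = 0.7311.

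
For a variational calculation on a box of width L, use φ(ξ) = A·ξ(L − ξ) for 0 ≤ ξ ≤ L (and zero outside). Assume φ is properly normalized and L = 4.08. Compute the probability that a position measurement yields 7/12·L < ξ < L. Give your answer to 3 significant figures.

P ≈ 0.347

P = ∫_{7/12·L}^{L} |φ(ξ)|² dξ.
With A² fixed by ∫|φ|² = 1, i.e. A² = (L^5/30)^(−1), substitute and integrate.
Substituting u = ξ/L, A² and the length scale cancel in the ratio: P = ∫_{7/12}^{1} u^2·(1 - u)^2 du / ∫_{0}^{1} u^2·(1 - u)^2 du.
An antiderivative of u^2·(1 - u)^2 is u^3·(6·u^2 - 15·u + 10)/30; evaluating from 7/12 to 1 gives ≈ 0.011554, while the full integral is 1/30.
Evaluating gives P = 0.3466.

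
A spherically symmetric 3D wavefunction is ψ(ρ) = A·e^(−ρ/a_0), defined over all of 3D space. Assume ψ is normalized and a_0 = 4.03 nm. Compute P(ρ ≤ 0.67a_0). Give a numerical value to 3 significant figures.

P ≈ 0.152

Integrate the radial probability density 4πρ²|ψ|² over ρ ≤ 0.67a_0.
The full normalization integral is A²·[π·a_0^3] = 1, fixing A².
In terms of u = ρ/a_0 (A², 4π and the length scale all cancel between numerator and denominator), P = [∫_{0}^{0.67} u^2·e^(-2·u) du] / [∫_{0}^{∞} u^2·e^(-2·u) du].
An antiderivative of u^2·e^(-2·u) is -(2·u^2 + 2·u + 1)·e^(-2·u)/4; evaluating from 0 to 0.67 gives ≈ 0.038049, while the full integral is 1/4.
This evaluates to P = 0.1522.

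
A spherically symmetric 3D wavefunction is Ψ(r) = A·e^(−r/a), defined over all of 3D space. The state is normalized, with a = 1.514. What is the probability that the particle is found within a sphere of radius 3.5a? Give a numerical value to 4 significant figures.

P = ∫ |Ψ|² 4πr² dr over r ≤ 3.5a.
Normalization gives A² = 1/(π·a^3).
Substituting u = r/a, A², 4π and the length scale all cancel in the ratio: P = ∫_{0}^{3.5} u^2·e^(-2·u) du / ∫_{0}^{∞} u^2·e^(-2·u) du.
With ∫ u^2·e^(-2·u) du = -(2·u^2 + 2·u + 1)·e^(-2·u)/4 + C, the region integral is 1/4 - 65·e^(-7)/8 and the full one is 1/4.
The region integral divided by the full integral gives P = 0.97036.

P ≈ 0.9704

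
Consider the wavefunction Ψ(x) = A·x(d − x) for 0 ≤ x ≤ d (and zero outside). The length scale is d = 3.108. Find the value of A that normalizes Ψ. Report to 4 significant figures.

A ≈ 0.3216

Normalization requires ∫|Ψ|² dx = 1, integrated from 0 to d.
∫|Ψ|² dx = A²·(d^5/30).
Hence A² = 1/[d^5/30].
With d = 3.108: A² = 0.10345 and A = 0.32163.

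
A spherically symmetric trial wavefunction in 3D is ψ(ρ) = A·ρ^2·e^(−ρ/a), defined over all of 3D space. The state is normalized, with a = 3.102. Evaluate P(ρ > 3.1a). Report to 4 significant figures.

P = ∫ |ψ|² 4πρ² dρ over ρ > 3.1a.
Normalization gives A² = 1/(45·π·a^7/2).
Let u = ρ/a; then A², 4π and the length scale all cancel, so P = ∫_{3.1}^{∞} u^6·e^(-2·u) du ÷ ∫_{0}^{∞} u^6·e^(-2·u) du.
An antiderivative of u^6·e^(-2·u) is -(4·u^6 + 12·u^5 + 30·u^4 + 60·u^3 + 90·u^2 + 90·u + 45)·e^(-2·u)/8; evaluating from 3.1 to ∞ gives ≈ 3.22995, while the full integral is 45/8.
Taking the ratio yields P = 0.57421.

P ≈ 0.5742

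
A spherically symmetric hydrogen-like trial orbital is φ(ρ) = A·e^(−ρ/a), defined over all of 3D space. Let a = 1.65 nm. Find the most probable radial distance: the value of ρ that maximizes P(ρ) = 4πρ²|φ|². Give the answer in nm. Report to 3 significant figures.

ρ ≈ 1.65 nm

Set d/dρ [P(ρ) = 4πρ²|φ|²] = 0 and solve for ρ > 0.
This gives ρ = a.
With a = 1.65, the most probable radial distance is 1.650 nm.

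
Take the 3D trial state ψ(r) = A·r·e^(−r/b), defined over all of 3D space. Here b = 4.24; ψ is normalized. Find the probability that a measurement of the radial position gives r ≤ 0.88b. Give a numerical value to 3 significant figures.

P ≈ 0.0336

With dV = 4πr²dr, the probability is ∫|ψ|² dV over r ≤ 0.88b.
A² is fixed by ∫₀^∞ 4πr²|ψ|² dr = 1, i.e. A² = (3·π·b^5)^(−1).
Substituting u = r/b, A², 4π and the length scale all cancel in the ratio: P = ∫_{0}^{0.88} u^4·e^(-2·u) du / ∫_{0}^{∞} u^4·e^(-2·u) du.
Using ∫ u^4·e^(-2·u) du = -(u^4/2 + u^3 + 3·u^2/2 + 3·u/2 + 3/4)·e^(-2·u), the numerator is ≈ 0.025189 and the denominator is 3/4.
Taking the ratio yields P = 0.03359.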